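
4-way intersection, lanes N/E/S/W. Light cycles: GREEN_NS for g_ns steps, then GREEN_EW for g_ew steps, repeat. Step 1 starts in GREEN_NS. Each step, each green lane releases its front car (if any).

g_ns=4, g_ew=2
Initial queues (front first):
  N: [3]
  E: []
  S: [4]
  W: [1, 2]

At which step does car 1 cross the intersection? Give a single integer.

Step 1 [NS]: N:car3-GO,E:wait,S:car4-GO,W:wait | queues: N=0 E=0 S=0 W=2
Step 2 [NS]: N:empty,E:wait,S:empty,W:wait | queues: N=0 E=0 S=0 W=2
Step 3 [NS]: N:empty,E:wait,S:empty,W:wait | queues: N=0 E=0 S=0 W=2
Step 4 [NS]: N:empty,E:wait,S:empty,W:wait | queues: N=0 E=0 S=0 W=2
Step 5 [EW]: N:wait,E:empty,S:wait,W:car1-GO | queues: N=0 E=0 S=0 W=1
Step 6 [EW]: N:wait,E:empty,S:wait,W:car2-GO | queues: N=0 E=0 S=0 W=0
Car 1 crosses at step 5

5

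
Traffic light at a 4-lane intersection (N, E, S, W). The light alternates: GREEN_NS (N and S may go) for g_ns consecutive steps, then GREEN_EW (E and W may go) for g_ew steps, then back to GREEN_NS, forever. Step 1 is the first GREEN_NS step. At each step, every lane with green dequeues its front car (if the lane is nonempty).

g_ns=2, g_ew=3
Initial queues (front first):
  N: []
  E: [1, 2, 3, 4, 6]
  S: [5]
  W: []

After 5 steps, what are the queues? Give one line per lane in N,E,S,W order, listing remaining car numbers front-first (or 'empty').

Step 1 [NS]: N:empty,E:wait,S:car5-GO,W:wait | queues: N=0 E=5 S=0 W=0
Step 2 [NS]: N:empty,E:wait,S:empty,W:wait | queues: N=0 E=5 S=0 W=0
Step 3 [EW]: N:wait,E:car1-GO,S:wait,W:empty | queues: N=0 E=4 S=0 W=0
Step 4 [EW]: N:wait,E:car2-GO,S:wait,W:empty | queues: N=0 E=3 S=0 W=0
Step 5 [EW]: N:wait,E:car3-GO,S:wait,W:empty | queues: N=0 E=2 S=0 W=0

N: empty
E: 4 6
S: empty
W: empty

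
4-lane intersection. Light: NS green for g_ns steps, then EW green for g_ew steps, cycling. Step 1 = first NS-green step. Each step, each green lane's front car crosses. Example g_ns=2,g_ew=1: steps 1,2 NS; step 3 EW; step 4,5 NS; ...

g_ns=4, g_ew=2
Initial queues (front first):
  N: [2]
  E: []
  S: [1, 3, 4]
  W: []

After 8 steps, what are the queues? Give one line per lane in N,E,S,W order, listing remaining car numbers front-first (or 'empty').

Step 1 [NS]: N:car2-GO,E:wait,S:car1-GO,W:wait | queues: N=0 E=0 S=2 W=0
Step 2 [NS]: N:empty,E:wait,S:car3-GO,W:wait | queues: N=0 E=0 S=1 W=0
Step 3 [NS]: N:empty,E:wait,S:car4-GO,W:wait | queues: N=0 E=0 S=0 W=0

N: empty
E: empty
S: empty
W: empty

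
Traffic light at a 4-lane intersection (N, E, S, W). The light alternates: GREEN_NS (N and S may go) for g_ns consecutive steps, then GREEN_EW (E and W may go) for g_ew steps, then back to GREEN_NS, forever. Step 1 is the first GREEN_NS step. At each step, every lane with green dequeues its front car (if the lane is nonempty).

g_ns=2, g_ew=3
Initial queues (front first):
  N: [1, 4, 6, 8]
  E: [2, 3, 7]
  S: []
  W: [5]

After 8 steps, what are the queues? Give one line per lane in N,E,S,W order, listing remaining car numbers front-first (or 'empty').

Step 1 [NS]: N:car1-GO,E:wait,S:empty,W:wait | queues: N=3 E=3 S=0 W=1
Step 2 [NS]: N:car4-GO,E:wait,S:empty,W:wait | queues: N=2 E=3 S=0 W=1
Step 3 [EW]: N:wait,E:car2-GO,S:wait,W:car5-GO | queues: N=2 E=2 S=0 W=0
Step 4 [EW]: N:wait,E:car3-GO,S:wait,W:empty | queues: N=2 E=1 S=0 W=0
Step 5 [EW]: N:wait,E:car7-GO,S:wait,W:empty | queues: N=2 E=0 S=0 W=0
Step 6 [NS]: N:car6-GO,E:wait,S:empty,W:wait | queues: N=1 E=0 S=0 W=0
Step 7 [NS]: N:car8-GO,E:wait,S:empty,W:wait | queues: N=0 E=0 S=0 W=0

N: empty
E: empty
S: empty
W: empty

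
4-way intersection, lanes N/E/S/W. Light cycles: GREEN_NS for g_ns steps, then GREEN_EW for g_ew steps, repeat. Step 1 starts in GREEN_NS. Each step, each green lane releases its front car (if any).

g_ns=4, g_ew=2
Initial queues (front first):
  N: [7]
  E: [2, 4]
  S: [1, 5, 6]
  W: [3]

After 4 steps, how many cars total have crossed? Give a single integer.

Step 1 [NS]: N:car7-GO,E:wait,S:car1-GO,W:wait | queues: N=0 E=2 S=2 W=1
Step 2 [NS]: N:empty,E:wait,S:car5-GO,W:wait | queues: N=0 E=2 S=1 W=1
Step 3 [NS]: N:empty,E:wait,S:car6-GO,W:wait | queues: N=0 E=2 S=0 W=1
Step 4 [NS]: N:empty,E:wait,S:empty,W:wait | queues: N=0 E=2 S=0 W=1
Cars crossed by step 4: 4

Answer: 4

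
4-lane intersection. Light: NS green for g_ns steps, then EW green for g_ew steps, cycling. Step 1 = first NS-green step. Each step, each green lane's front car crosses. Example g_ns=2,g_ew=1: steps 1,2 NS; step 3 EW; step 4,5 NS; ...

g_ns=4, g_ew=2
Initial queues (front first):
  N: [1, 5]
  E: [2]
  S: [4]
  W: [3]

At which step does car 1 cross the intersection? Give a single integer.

Step 1 [NS]: N:car1-GO,E:wait,S:car4-GO,W:wait | queues: N=1 E=1 S=0 W=1
Step 2 [NS]: N:car5-GO,E:wait,S:empty,W:wait | queues: N=0 E=1 S=0 W=1
Step 3 [NS]: N:empty,E:wait,S:empty,W:wait | queues: N=0 E=1 S=0 W=1
Step 4 [NS]: N:empty,E:wait,S:empty,W:wait | queues: N=0 E=1 S=0 W=1
Step 5 [EW]: N:wait,E:car2-GO,S:wait,W:car3-GO | queues: N=0 E=0 S=0 W=0
Car 1 crosses at step 1

1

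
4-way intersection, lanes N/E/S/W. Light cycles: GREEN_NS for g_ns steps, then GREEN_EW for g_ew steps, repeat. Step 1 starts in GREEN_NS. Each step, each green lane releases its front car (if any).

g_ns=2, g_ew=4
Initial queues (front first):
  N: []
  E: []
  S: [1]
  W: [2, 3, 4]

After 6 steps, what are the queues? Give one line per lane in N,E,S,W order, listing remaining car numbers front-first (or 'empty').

Step 1 [NS]: N:empty,E:wait,S:car1-GO,W:wait | queues: N=0 E=0 S=0 W=3
Step 2 [NS]: N:empty,E:wait,S:empty,W:wait | queues: N=0 E=0 S=0 W=3
Step 3 [EW]: N:wait,E:empty,S:wait,W:car2-GO | queues: N=0 E=0 S=0 W=2
Step 4 [EW]: N:wait,E:empty,S:wait,W:car3-GO | queues: N=0 E=0 S=0 W=1
Step 5 [EW]: N:wait,E:empty,S:wait,W:car4-GO | queues: N=0 E=0 S=0 W=0

N: empty
E: empty
S: empty
W: empty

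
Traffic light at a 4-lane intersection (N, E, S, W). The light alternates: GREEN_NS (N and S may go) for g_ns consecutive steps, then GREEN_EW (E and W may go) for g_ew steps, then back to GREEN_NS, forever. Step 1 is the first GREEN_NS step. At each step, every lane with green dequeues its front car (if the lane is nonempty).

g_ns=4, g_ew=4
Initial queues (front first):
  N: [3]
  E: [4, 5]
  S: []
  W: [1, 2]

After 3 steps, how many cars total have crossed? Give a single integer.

Answer: 1

Derivation:
Step 1 [NS]: N:car3-GO,E:wait,S:empty,W:wait | queues: N=0 E=2 S=0 W=2
Step 2 [NS]: N:empty,E:wait,S:empty,W:wait | queues: N=0 E=2 S=0 W=2
Step 3 [NS]: N:empty,E:wait,S:empty,W:wait | queues: N=0 E=2 S=0 W=2
Cars crossed by step 3: 1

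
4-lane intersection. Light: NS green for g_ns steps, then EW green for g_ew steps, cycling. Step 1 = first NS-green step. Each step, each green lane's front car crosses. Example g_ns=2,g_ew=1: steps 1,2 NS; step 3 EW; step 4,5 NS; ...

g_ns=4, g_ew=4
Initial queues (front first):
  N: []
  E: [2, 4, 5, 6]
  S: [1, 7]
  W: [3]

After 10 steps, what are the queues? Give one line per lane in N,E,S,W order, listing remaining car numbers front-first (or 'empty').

Step 1 [NS]: N:empty,E:wait,S:car1-GO,W:wait | queues: N=0 E=4 S=1 W=1
Step 2 [NS]: N:empty,E:wait,S:car7-GO,W:wait | queues: N=0 E=4 S=0 W=1
Step 3 [NS]: N:empty,E:wait,S:empty,W:wait | queues: N=0 E=4 S=0 W=1
Step 4 [NS]: N:empty,E:wait,S:empty,W:wait | queues: N=0 E=4 S=0 W=1
Step 5 [EW]: N:wait,E:car2-GO,S:wait,W:car3-GO | queues: N=0 E=3 S=0 W=0
Step 6 [EW]: N:wait,E:car4-GO,S:wait,W:empty | queues: N=0 E=2 S=0 W=0
Step 7 [EW]: N:wait,E:car5-GO,S:wait,W:empty | queues: N=0 E=1 S=0 W=0
Step 8 [EW]: N:wait,E:car6-GO,S:wait,W:empty | queues: N=0 E=0 S=0 W=0

N: empty
E: empty
S: empty
W: empty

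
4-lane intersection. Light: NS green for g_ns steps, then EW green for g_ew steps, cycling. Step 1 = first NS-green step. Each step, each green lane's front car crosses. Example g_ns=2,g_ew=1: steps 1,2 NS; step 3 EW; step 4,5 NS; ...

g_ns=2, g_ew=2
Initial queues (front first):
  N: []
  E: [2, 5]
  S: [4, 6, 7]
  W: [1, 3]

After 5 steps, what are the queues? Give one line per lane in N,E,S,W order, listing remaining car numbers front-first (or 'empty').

Step 1 [NS]: N:empty,E:wait,S:car4-GO,W:wait | queues: N=0 E=2 S=2 W=2
Step 2 [NS]: N:empty,E:wait,S:car6-GO,W:wait | queues: N=0 E=2 S=1 W=2
Step 3 [EW]: N:wait,E:car2-GO,S:wait,W:car1-GO | queues: N=0 E=1 S=1 W=1
Step 4 [EW]: N:wait,E:car5-GO,S:wait,W:car3-GO | queues: N=0 E=0 S=1 W=0
Step 5 [NS]: N:empty,E:wait,S:car7-GO,W:wait | queues: N=0 E=0 S=0 W=0

N: empty
E: empty
S: empty
W: empty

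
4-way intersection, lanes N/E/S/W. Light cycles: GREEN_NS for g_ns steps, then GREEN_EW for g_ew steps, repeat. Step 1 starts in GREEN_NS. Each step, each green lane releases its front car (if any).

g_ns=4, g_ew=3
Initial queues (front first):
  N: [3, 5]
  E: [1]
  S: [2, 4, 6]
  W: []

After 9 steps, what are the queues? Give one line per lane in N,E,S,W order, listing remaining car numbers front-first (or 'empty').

Step 1 [NS]: N:car3-GO,E:wait,S:car2-GO,W:wait | queues: N=1 E=1 S=2 W=0
Step 2 [NS]: N:car5-GO,E:wait,S:car4-GO,W:wait | queues: N=0 E=1 S=1 W=0
Step 3 [NS]: N:empty,E:wait,S:car6-GO,W:wait | queues: N=0 E=1 S=0 W=0
Step 4 [NS]: N:empty,E:wait,S:empty,W:wait | queues: N=0 E=1 S=0 W=0
Step 5 [EW]: N:wait,E:car1-GO,S:wait,W:empty | queues: N=0 E=0 S=0 W=0

N: empty
E: empty
S: empty
W: empty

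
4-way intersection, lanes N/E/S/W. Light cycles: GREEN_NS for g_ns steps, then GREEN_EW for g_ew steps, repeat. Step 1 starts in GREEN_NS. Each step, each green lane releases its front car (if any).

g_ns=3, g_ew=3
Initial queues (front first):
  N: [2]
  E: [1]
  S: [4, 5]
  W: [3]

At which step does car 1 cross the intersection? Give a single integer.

Step 1 [NS]: N:car2-GO,E:wait,S:car4-GO,W:wait | queues: N=0 E=1 S=1 W=1
Step 2 [NS]: N:empty,E:wait,S:car5-GO,W:wait | queues: N=0 E=1 S=0 W=1
Step 3 [NS]: N:empty,E:wait,S:empty,W:wait | queues: N=0 E=1 S=0 W=1
Step 4 [EW]: N:wait,E:car1-GO,S:wait,W:car3-GO | queues: N=0 E=0 S=0 W=0
Car 1 crosses at step 4

4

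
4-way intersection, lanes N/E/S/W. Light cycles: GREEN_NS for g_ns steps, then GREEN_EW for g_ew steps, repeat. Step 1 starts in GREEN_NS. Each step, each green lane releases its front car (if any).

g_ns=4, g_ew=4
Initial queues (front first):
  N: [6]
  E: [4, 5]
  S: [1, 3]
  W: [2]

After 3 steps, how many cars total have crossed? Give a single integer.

Step 1 [NS]: N:car6-GO,E:wait,S:car1-GO,W:wait | queues: N=0 E=2 S=1 W=1
Step 2 [NS]: N:empty,E:wait,S:car3-GO,W:wait | queues: N=0 E=2 S=0 W=1
Step 3 [NS]: N:empty,E:wait,S:empty,W:wait | queues: N=0 E=2 S=0 W=1
Cars crossed by step 3: 3

Answer: 3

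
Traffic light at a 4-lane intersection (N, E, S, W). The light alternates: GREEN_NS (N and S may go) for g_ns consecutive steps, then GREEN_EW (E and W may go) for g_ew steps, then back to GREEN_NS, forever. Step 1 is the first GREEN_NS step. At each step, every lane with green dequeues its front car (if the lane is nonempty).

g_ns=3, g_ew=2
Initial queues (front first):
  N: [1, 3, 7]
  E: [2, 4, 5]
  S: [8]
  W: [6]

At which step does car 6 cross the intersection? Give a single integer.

Step 1 [NS]: N:car1-GO,E:wait,S:car8-GO,W:wait | queues: N=2 E=3 S=0 W=1
Step 2 [NS]: N:car3-GO,E:wait,S:empty,W:wait | queues: N=1 E=3 S=0 W=1
Step 3 [NS]: N:car7-GO,E:wait,S:empty,W:wait | queues: N=0 E=3 S=0 W=1
Step 4 [EW]: N:wait,E:car2-GO,S:wait,W:car6-GO | queues: N=0 E=2 S=0 W=0
Step 5 [EW]: N:wait,E:car4-GO,S:wait,W:empty | queues: N=0 E=1 S=0 W=0
Step 6 [NS]: N:empty,E:wait,S:empty,W:wait | queues: N=0 E=1 S=0 W=0
Step 7 [NS]: N:empty,E:wait,S:empty,W:wait | queues: N=0 E=1 S=0 W=0
Step 8 [NS]: N:empty,E:wait,S:empty,W:wait | queues: N=0 E=1 S=0 W=0
Step 9 [EW]: N:wait,E:car5-GO,S:wait,W:empty | queues: N=0 E=0 S=0 W=0
Car 6 crosses at step 4

4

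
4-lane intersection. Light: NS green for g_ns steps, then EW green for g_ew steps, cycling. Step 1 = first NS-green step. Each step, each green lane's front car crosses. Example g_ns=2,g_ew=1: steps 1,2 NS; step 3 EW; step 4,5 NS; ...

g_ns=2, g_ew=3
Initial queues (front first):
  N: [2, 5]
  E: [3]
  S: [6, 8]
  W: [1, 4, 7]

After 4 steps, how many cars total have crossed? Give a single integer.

Step 1 [NS]: N:car2-GO,E:wait,S:car6-GO,W:wait | queues: N=1 E=1 S=1 W=3
Step 2 [NS]: N:car5-GO,E:wait,S:car8-GO,W:wait | queues: N=0 E=1 S=0 W=3
Step 3 [EW]: N:wait,E:car3-GO,S:wait,W:car1-GO | queues: N=0 E=0 S=0 W=2
Step 4 [EW]: N:wait,E:empty,S:wait,W:car4-GO | queues: N=0 E=0 S=0 W=1
Cars crossed by step 4: 7

Answer: 7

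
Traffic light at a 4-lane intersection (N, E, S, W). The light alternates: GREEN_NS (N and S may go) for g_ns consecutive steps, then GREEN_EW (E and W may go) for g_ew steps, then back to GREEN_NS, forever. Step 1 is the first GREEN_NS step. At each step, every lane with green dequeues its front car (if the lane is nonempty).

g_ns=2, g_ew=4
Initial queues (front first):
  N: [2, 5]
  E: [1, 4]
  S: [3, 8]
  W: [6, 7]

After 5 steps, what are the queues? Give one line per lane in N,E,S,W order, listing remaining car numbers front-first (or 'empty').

Step 1 [NS]: N:car2-GO,E:wait,S:car3-GO,W:wait | queues: N=1 E=2 S=1 W=2
Step 2 [NS]: N:car5-GO,E:wait,S:car8-GO,W:wait | queues: N=0 E=2 S=0 W=2
Step 3 [EW]: N:wait,E:car1-GO,S:wait,W:car6-GO | queues: N=0 E=1 S=0 W=1
Step 4 [EW]: N:wait,E:car4-GO,S:wait,W:car7-GO | queues: N=0 E=0 S=0 W=0

N: empty
E: empty
S: empty
W: empty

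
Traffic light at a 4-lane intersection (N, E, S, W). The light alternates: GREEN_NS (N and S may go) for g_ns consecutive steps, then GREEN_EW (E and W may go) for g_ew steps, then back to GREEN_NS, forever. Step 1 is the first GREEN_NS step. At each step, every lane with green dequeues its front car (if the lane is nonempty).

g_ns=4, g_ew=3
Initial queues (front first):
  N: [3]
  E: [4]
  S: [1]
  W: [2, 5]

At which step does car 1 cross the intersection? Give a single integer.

Step 1 [NS]: N:car3-GO,E:wait,S:car1-GO,W:wait | queues: N=0 E=1 S=0 W=2
Step 2 [NS]: N:empty,E:wait,S:empty,W:wait | queues: N=0 E=1 S=0 W=2
Step 3 [NS]: N:empty,E:wait,S:empty,W:wait | queues: N=0 E=1 S=0 W=2
Step 4 [NS]: N:empty,E:wait,S:empty,W:wait | queues: N=0 E=1 S=0 W=2
Step 5 [EW]: N:wait,E:car4-GO,S:wait,W:car2-GO | queues: N=0 E=0 S=0 W=1
Step 6 [EW]: N:wait,E:empty,S:wait,W:car5-GO | queues: N=0 E=0 S=0 W=0
Car 1 crosses at step 1

1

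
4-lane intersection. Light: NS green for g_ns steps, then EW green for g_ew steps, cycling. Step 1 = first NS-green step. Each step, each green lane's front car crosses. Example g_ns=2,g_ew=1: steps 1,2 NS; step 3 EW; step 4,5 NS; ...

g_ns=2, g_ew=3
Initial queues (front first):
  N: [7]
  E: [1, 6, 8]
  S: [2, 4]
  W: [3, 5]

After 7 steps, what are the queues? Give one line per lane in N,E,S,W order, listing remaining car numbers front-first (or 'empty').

Step 1 [NS]: N:car7-GO,E:wait,S:car2-GO,W:wait | queues: N=0 E=3 S=1 W=2
Step 2 [NS]: N:empty,E:wait,S:car4-GO,W:wait | queues: N=0 E=3 S=0 W=2
Step 3 [EW]: N:wait,E:car1-GO,S:wait,W:car3-GO | queues: N=0 E=2 S=0 W=1
Step 4 [EW]: N:wait,E:car6-GO,S:wait,W:car5-GO | queues: N=0 E=1 S=0 W=0
Step 5 [EW]: N:wait,E:car8-GO,S:wait,W:empty | queues: N=0 E=0 S=0 W=0

N: empty
E: empty
S: empty
W: empty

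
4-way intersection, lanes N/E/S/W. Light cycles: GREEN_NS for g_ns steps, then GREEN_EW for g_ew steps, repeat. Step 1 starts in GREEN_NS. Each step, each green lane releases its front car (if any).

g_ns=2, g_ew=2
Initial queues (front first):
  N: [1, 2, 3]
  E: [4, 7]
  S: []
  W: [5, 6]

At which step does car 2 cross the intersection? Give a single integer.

Step 1 [NS]: N:car1-GO,E:wait,S:empty,W:wait | queues: N=2 E=2 S=0 W=2
Step 2 [NS]: N:car2-GO,E:wait,S:empty,W:wait | queues: N=1 E=2 S=0 W=2
Step 3 [EW]: N:wait,E:car4-GO,S:wait,W:car5-GO | queues: N=1 E=1 S=0 W=1
Step 4 [EW]: N:wait,E:car7-GO,S:wait,W:car6-GO | queues: N=1 E=0 S=0 W=0
Step 5 [NS]: N:car3-GO,E:wait,S:empty,W:wait | queues: N=0 E=0 S=0 W=0
Car 2 crosses at step 2

2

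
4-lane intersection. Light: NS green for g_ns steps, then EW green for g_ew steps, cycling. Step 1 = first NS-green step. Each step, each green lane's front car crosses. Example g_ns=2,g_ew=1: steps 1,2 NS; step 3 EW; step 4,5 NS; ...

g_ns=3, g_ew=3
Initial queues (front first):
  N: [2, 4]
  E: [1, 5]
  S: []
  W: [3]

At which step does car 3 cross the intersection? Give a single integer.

Step 1 [NS]: N:car2-GO,E:wait,S:empty,W:wait | queues: N=1 E=2 S=0 W=1
Step 2 [NS]: N:car4-GO,E:wait,S:empty,W:wait | queues: N=0 E=2 S=0 W=1
Step 3 [NS]: N:empty,E:wait,S:empty,W:wait | queues: N=0 E=2 S=0 W=1
Step 4 [EW]: N:wait,E:car1-GO,S:wait,W:car3-GO | queues: N=0 E=1 S=0 W=0
Step 5 [EW]: N:wait,E:car5-GO,S:wait,W:empty | queues: N=0 E=0 S=0 W=0
Car 3 crosses at step 4

4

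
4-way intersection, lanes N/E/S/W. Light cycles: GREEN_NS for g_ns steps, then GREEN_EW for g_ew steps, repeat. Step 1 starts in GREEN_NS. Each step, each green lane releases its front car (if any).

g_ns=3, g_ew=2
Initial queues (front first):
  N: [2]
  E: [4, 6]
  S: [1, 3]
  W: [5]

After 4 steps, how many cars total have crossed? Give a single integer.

Step 1 [NS]: N:car2-GO,E:wait,S:car1-GO,W:wait | queues: N=0 E=2 S=1 W=1
Step 2 [NS]: N:empty,E:wait,S:car3-GO,W:wait | queues: N=0 E=2 S=0 W=1
Step 3 [NS]: N:empty,E:wait,S:empty,W:wait | queues: N=0 E=2 S=0 W=1
Step 4 [EW]: N:wait,E:car4-GO,S:wait,W:car5-GO | queues: N=0 E=1 S=0 W=0
Cars crossed by step 4: 5

Answer: 5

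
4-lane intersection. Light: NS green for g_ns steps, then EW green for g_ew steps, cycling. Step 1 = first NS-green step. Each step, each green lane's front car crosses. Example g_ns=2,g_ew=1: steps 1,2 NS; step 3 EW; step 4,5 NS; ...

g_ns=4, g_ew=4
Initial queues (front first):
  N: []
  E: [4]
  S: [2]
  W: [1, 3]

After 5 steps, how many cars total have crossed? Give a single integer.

Step 1 [NS]: N:empty,E:wait,S:car2-GO,W:wait | queues: N=0 E=1 S=0 W=2
Step 2 [NS]: N:empty,E:wait,S:empty,W:wait | queues: N=0 E=1 S=0 W=2
Step 3 [NS]: N:empty,E:wait,S:empty,W:wait | queues: N=0 E=1 S=0 W=2
Step 4 [NS]: N:empty,E:wait,S:empty,W:wait | queues: N=0 E=1 S=0 W=2
Step 5 [EW]: N:wait,E:car4-GO,S:wait,W:car1-GO | queues: N=0 E=0 S=0 W=1
Cars crossed by step 5: 3

Answer: 3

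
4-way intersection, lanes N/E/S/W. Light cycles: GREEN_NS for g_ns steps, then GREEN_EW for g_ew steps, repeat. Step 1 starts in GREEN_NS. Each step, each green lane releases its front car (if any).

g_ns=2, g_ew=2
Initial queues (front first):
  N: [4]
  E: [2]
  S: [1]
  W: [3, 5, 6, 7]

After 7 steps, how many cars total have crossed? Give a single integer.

Answer: 6

Derivation:
Step 1 [NS]: N:car4-GO,E:wait,S:car1-GO,W:wait | queues: N=0 E=1 S=0 W=4
Step 2 [NS]: N:empty,E:wait,S:empty,W:wait | queues: N=0 E=1 S=0 W=4
Step 3 [EW]: N:wait,E:car2-GO,S:wait,W:car3-GO | queues: N=0 E=0 S=0 W=3
Step 4 [EW]: N:wait,E:empty,S:wait,W:car5-GO | queues: N=0 E=0 S=0 W=2
Step 5 [NS]: N:empty,E:wait,S:empty,W:wait | queues: N=0 E=0 S=0 W=2
Step 6 [NS]: N:empty,E:wait,S:empty,W:wait | queues: N=0 E=0 S=0 W=2
Step 7 [EW]: N:wait,E:empty,S:wait,W:car6-GO | queues: N=0 E=0 S=0 W=1
Cars crossed by step 7: 6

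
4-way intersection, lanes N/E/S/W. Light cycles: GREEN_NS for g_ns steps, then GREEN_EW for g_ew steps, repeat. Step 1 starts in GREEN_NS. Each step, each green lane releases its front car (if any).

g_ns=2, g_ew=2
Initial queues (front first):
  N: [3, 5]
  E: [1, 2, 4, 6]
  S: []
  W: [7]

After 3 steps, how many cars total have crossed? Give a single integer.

Step 1 [NS]: N:car3-GO,E:wait,S:empty,W:wait | queues: N=1 E=4 S=0 W=1
Step 2 [NS]: N:car5-GO,E:wait,S:empty,W:wait | queues: N=0 E=4 S=0 W=1
Step 3 [EW]: N:wait,E:car1-GO,S:wait,W:car7-GO | queues: N=0 E=3 S=0 W=0
Cars crossed by step 3: 4

Answer: 4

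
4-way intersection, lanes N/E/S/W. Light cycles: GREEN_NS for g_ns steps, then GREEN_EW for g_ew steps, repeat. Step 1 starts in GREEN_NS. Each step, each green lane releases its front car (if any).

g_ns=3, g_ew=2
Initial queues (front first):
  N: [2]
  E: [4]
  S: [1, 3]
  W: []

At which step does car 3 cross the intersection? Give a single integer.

Step 1 [NS]: N:car2-GO,E:wait,S:car1-GO,W:wait | queues: N=0 E=1 S=1 W=0
Step 2 [NS]: N:empty,E:wait,S:car3-GO,W:wait | queues: N=0 E=1 S=0 W=0
Step 3 [NS]: N:empty,E:wait,S:empty,W:wait | queues: N=0 E=1 S=0 W=0
Step 4 [EW]: N:wait,E:car4-GO,S:wait,W:empty | queues: N=0 E=0 S=0 W=0
Car 3 crosses at step 2

2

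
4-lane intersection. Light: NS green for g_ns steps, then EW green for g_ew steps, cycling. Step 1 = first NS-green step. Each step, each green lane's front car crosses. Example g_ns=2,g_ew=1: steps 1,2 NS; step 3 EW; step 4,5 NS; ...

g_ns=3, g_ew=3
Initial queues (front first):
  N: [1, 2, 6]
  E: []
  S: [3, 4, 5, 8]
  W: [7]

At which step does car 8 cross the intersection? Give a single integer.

Step 1 [NS]: N:car1-GO,E:wait,S:car3-GO,W:wait | queues: N=2 E=0 S=3 W=1
Step 2 [NS]: N:car2-GO,E:wait,S:car4-GO,W:wait | queues: N=1 E=0 S=2 W=1
Step 3 [NS]: N:car6-GO,E:wait,S:car5-GO,W:wait | queues: N=0 E=0 S=1 W=1
Step 4 [EW]: N:wait,E:empty,S:wait,W:car7-GO | queues: N=0 E=0 S=1 W=0
Step 5 [EW]: N:wait,E:empty,S:wait,W:empty | queues: N=0 E=0 S=1 W=0
Step 6 [EW]: N:wait,E:empty,S:wait,W:empty | queues: N=0 E=0 S=1 W=0
Step 7 [NS]: N:empty,E:wait,S:car8-GO,W:wait | queues: N=0 E=0 S=0 W=0
Car 8 crosses at step 7

7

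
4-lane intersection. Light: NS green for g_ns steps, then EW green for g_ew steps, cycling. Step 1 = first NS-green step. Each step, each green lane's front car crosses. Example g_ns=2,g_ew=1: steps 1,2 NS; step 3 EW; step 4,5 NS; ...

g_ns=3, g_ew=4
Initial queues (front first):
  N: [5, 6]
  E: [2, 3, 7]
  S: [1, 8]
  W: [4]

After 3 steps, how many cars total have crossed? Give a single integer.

Answer: 4

Derivation:
Step 1 [NS]: N:car5-GO,E:wait,S:car1-GO,W:wait | queues: N=1 E=3 S=1 W=1
Step 2 [NS]: N:car6-GO,E:wait,S:car8-GO,W:wait | queues: N=0 E=3 S=0 W=1
Step 3 [NS]: N:empty,E:wait,S:empty,W:wait | queues: N=0 E=3 S=0 W=1
Cars crossed by step 3: 4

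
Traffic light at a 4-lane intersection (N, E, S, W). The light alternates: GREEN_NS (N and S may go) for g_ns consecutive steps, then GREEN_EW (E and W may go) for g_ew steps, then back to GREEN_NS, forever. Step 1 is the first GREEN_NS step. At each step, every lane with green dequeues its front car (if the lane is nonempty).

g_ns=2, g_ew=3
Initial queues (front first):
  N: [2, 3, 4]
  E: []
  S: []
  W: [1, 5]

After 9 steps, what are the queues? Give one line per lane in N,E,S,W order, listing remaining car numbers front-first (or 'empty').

Step 1 [NS]: N:car2-GO,E:wait,S:empty,W:wait | queues: N=2 E=0 S=0 W=2
Step 2 [NS]: N:car3-GO,E:wait,S:empty,W:wait | queues: N=1 E=0 S=0 W=2
Step 3 [EW]: N:wait,E:empty,S:wait,W:car1-GO | queues: N=1 E=0 S=0 W=1
Step 4 [EW]: N:wait,E:empty,S:wait,W:car5-GO | queues: N=1 E=0 S=0 W=0
Step 5 [EW]: N:wait,E:empty,S:wait,W:empty | queues: N=1 E=0 S=0 W=0
Step 6 [NS]: N:car4-GO,E:wait,S:empty,W:wait | queues: N=0 E=0 S=0 W=0

N: empty
E: empty
S: empty
W: empty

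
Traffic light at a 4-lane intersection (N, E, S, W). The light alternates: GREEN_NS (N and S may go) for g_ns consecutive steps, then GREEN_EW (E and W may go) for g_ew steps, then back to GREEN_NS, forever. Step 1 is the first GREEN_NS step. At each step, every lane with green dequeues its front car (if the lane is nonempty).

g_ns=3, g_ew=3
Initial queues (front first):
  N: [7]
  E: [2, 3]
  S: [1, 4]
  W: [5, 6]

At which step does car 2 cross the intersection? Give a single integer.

Step 1 [NS]: N:car7-GO,E:wait,S:car1-GO,W:wait | queues: N=0 E=2 S=1 W=2
Step 2 [NS]: N:empty,E:wait,S:car4-GO,W:wait | queues: N=0 E=2 S=0 W=2
Step 3 [NS]: N:empty,E:wait,S:empty,W:wait | queues: N=0 E=2 S=0 W=2
Step 4 [EW]: N:wait,E:car2-GO,S:wait,W:car5-GO | queues: N=0 E=1 S=0 W=1
Step 5 [EW]: N:wait,E:car3-GO,S:wait,W:car6-GO | queues: N=0 E=0 S=0 W=0
Car 2 crosses at step 4

4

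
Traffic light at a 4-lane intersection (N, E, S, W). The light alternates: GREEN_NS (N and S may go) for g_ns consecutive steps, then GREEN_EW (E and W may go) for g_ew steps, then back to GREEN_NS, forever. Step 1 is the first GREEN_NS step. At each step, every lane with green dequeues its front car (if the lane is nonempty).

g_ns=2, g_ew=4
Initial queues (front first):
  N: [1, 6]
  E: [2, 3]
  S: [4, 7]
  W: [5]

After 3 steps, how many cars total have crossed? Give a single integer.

Answer: 6

Derivation:
Step 1 [NS]: N:car1-GO,E:wait,S:car4-GO,W:wait | queues: N=1 E=2 S=1 W=1
Step 2 [NS]: N:car6-GO,E:wait,S:car7-GO,W:wait | queues: N=0 E=2 S=0 W=1
Step 3 [EW]: N:wait,E:car2-GO,S:wait,W:car5-GO | queues: N=0 E=1 S=0 W=0
Cars crossed by step 3: 6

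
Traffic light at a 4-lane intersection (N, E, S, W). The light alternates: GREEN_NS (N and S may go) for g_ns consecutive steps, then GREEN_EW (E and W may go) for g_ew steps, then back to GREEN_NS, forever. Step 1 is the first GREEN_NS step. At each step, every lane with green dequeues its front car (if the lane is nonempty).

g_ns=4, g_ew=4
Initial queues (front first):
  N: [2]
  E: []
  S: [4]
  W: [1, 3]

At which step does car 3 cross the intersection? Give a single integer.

Step 1 [NS]: N:car2-GO,E:wait,S:car4-GO,W:wait | queues: N=0 E=0 S=0 W=2
Step 2 [NS]: N:empty,E:wait,S:empty,W:wait | queues: N=0 E=0 S=0 W=2
Step 3 [NS]: N:empty,E:wait,S:empty,W:wait | queues: N=0 E=0 S=0 W=2
Step 4 [NS]: N:empty,E:wait,S:empty,W:wait | queues: N=0 E=0 S=0 W=2
Step 5 [EW]: N:wait,E:empty,S:wait,W:car1-GO | queues: N=0 E=0 S=0 W=1
Step 6 [EW]: N:wait,E:empty,S:wait,W:car3-GO | queues: N=0 E=0 S=0 W=0
Car 3 crosses at step 6

6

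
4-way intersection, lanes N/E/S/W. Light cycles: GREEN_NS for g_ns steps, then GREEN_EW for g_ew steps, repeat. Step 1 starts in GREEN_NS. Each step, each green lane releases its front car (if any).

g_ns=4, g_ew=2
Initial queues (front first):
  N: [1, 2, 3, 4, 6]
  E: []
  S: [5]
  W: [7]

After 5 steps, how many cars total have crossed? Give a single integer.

Step 1 [NS]: N:car1-GO,E:wait,S:car5-GO,W:wait | queues: N=4 E=0 S=0 W=1
Step 2 [NS]: N:car2-GO,E:wait,S:empty,W:wait | queues: N=3 E=0 S=0 W=1
Step 3 [NS]: N:car3-GO,E:wait,S:empty,W:wait | queues: N=2 E=0 S=0 W=1
Step 4 [NS]: N:car4-GO,E:wait,S:empty,W:wait | queues: N=1 E=0 S=0 W=1
Step 5 [EW]: N:wait,E:empty,S:wait,W:car7-GO | queues: N=1 E=0 S=0 W=0
Cars crossed by step 5: 6

Answer: 6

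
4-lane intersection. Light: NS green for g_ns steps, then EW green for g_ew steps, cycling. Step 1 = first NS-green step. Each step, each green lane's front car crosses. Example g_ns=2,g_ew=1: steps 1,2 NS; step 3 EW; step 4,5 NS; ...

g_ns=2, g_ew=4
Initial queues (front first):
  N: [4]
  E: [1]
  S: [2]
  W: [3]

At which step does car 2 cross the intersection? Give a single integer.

Step 1 [NS]: N:car4-GO,E:wait,S:car2-GO,W:wait | queues: N=0 E=1 S=0 W=1
Step 2 [NS]: N:empty,E:wait,S:empty,W:wait | queues: N=0 E=1 S=0 W=1
Step 3 [EW]: N:wait,E:car1-GO,S:wait,W:car3-GO | queues: N=0 E=0 S=0 W=0
Car 2 crosses at step 1

1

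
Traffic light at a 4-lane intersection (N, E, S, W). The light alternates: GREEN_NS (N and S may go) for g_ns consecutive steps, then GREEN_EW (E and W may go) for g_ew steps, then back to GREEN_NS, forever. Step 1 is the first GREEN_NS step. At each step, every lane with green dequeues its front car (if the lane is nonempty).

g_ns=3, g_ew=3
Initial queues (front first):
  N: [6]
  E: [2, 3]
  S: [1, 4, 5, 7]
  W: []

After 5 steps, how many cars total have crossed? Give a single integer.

Step 1 [NS]: N:car6-GO,E:wait,S:car1-GO,W:wait | queues: N=0 E=2 S=3 W=0
Step 2 [NS]: N:empty,E:wait,S:car4-GO,W:wait | queues: N=0 E=2 S=2 W=0
Step 3 [NS]: N:empty,E:wait,S:car5-GO,W:wait | queues: N=0 E=2 S=1 W=0
Step 4 [EW]: N:wait,E:car2-GO,S:wait,W:empty | queues: N=0 E=1 S=1 W=0
Step 5 [EW]: N:wait,E:car3-GO,S:wait,W:empty | queues: N=0 E=0 S=1 W=0
Cars crossed by step 5: 6

Answer: 6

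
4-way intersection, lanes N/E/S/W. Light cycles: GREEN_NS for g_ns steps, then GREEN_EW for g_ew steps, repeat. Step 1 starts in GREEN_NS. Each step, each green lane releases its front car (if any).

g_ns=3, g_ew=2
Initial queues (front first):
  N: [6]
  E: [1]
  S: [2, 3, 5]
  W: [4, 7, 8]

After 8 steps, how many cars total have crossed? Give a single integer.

Step 1 [NS]: N:car6-GO,E:wait,S:car2-GO,W:wait | queues: N=0 E=1 S=2 W=3
Step 2 [NS]: N:empty,E:wait,S:car3-GO,W:wait | queues: N=0 E=1 S=1 W=3
Step 3 [NS]: N:empty,E:wait,S:car5-GO,W:wait | queues: N=0 E=1 S=0 W=3
Step 4 [EW]: N:wait,E:car1-GO,S:wait,W:car4-GO | queues: N=0 E=0 S=0 W=2
Step 5 [EW]: N:wait,E:empty,S:wait,W:car7-GO | queues: N=0 E=0 S=0 W=1
Step 6 [NS]: N:empty,E:wait,S:empty,W:wait | queues: N=0 E=0 S=0 W=1
Step 7 [NS]: N:empty,E:wait,S:empty,W:wait | queues: N=0 E=0 S=0 W=1
Step 8 [NS]: N:empty,E:wait,S:empty,W:wait | queues: N=0 E=0 S=0 W=1
Cars crossed by step 8: 7

Answer: 7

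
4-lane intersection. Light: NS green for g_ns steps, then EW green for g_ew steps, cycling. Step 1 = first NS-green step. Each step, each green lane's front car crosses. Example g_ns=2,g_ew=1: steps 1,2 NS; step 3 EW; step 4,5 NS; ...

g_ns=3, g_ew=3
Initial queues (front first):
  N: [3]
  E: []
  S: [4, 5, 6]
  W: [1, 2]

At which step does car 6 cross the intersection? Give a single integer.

Step 1 [NS]: N:car3-GO,E:wait,S:car4-GO,W:wait | queues: N=0 E=0 S=2 W=2
Step 2 [NS]: N:empty,E:wait,S:car5-GO,W:wait | queues: N=0 E=0 S=1 W=2
Step 3 [NS]: N:empty,E:wait,S:car6-GO,W:wait | queues: N=0 E=0 S=0 W=2
Step 4 [EW]: N:wait,E:empty,S:wait,W:car1-GO | queues: N=0 E=0 S=0 W=1
Step 5 [EW]: N:wait,E:empty,S:wait,W:car2-GO | queues: N=0 E=0 S=0 W=0
Car 6 crosses at step 3

3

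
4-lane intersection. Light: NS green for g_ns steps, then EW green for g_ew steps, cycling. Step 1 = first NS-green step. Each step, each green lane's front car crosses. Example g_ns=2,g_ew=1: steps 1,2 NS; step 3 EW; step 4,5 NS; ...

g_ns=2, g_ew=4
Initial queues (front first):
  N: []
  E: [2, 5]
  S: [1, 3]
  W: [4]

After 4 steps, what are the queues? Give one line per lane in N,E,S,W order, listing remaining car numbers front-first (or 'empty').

Step 1 [NS]: N:empty,E:wait,S:car1-GO,W:wait | queues: N=0 E=2 S=1 W=1
Step 2 [NS]: N:empty,E:wait,S:car3-GO,W:wait | queues: N=0 E=2 S=0 W=1
Step 3 [EW]: N:wait,E:car2-GO,S:wait,W:car4-GO | queues: N=0 E=1 S=0 W=0
Step 4 [EW]: N:wait,E:car5-GO,S:wait,W:empty | queues: N=0 E=0 S=0 W=0

N: empty
E: empty
S: empty
W: empty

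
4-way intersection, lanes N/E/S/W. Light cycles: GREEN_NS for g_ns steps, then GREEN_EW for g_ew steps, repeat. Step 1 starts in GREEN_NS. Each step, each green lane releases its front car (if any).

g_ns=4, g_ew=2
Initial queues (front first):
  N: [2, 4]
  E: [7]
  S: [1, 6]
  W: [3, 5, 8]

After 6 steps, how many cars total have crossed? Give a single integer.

Answer: 7

Derivation:
Step 1 [NS]: N:car2-GO,E:wait,S:car1-GO,W:wait | queues: N=1 E=1 S=1 W=3
Step 2 [NS]: N:car4-GO,E:wait,S:car6-GO,W:wait | queues: N=0 E=1 S=0 W=3
Step 3 [NS]: N:empty,E:wait,S:empty,W:wait | queues: N=0 E=1 S=0 W=3
Step 4 [NS]: N:empty,E:wait,S:empty,W:wait | queues: N=0 E=1 S=0 W=3
Step 5 [EW]: N:wait,E:car7-GO,S:wait,W:car3-GO | queues: N=0 E=0 S=0 W=2
Step 6 [EW]: N:wait,E:empty,S:wait,W:car5-GO | queues: N=0 E=0 S=0 W=1
Cars crossed by step 6: 7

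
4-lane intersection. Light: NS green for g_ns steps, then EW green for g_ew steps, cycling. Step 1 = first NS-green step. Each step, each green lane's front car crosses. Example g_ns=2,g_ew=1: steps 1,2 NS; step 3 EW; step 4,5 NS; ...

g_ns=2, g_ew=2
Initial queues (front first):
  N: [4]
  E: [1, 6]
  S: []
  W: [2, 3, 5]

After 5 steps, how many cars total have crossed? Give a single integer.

Answer: 5

Derivation:
Step 1 [NS]: N:car4-GO,E:wait,S:empty,W:wait | queues: N=0 E=2 S=0 W=3
Step 2 [NS]: N:empty,E:wait,S:empty,W:wait | queues: N=0 E=2 S=0 W=3
Step 3 [EW]: N:wait,E:car1-GO,S:wait,W:car2-GO | queues: N=0 E=1 S=0 W=2
Step 4 [EW]: N:wait,E:car6-GO,S:wait,W:car3-GO | queues: N=0 E=0 S=0 W=1
Step 5 [NS]: N:empty,E:wait,S:empty,W:wait | queues: N=0 E=0 S=0 W=1
Cars crossed by step 5: 5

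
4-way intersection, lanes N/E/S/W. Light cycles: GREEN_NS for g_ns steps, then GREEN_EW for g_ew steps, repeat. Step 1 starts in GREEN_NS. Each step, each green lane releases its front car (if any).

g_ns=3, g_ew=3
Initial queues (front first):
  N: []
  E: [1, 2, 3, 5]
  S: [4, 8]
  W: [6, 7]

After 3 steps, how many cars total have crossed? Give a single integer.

Answer: 2

Derivation:
Step 1 [NS]: N:empty,E:wait,S:car4-GO,W:wait | queues: N=0 E=4 S=1 W=2
Step 2 [NS]: N:empty,E:wait,S:car8-GO,W:wait | queues: N=0 E=4 S=0 W=2
Step 3 [NS]: N:empty,E:wait,S:empty,W:wait | queues: N=0 E=4 S=0 W=2
Cars crossed by step 3: 2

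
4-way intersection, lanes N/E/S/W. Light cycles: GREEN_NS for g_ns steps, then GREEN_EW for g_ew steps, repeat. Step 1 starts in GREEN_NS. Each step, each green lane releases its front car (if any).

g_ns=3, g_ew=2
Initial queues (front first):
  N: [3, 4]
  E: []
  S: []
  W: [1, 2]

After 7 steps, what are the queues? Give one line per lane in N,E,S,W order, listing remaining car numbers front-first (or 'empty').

Step 1 [NS]: N:car3-GO,E:wait,S:empty,W:wait | queues: N=1 E=0 S=0 W=2
Step 2 [NS]: N:car4-GO,E:wait,S:empty,W:wait | queues: N=0 E=0 S=0 W=2
Step 3 [NS]: N:empty,E:wait,S:empty,W:wait | queues: N=0 E=0 S=0 W=2
Step 4 [EW]: N:wait,E:empty,S:wait,W:car1-GO | queues: N=0 E=0 S=0 W=1
Step 5 [EW]: N:wait,E:empty,S:wait,W:car2-GO | queues: N=0 E=0 S=0 W=0

N: empty
E: empty
S: empty
W: empty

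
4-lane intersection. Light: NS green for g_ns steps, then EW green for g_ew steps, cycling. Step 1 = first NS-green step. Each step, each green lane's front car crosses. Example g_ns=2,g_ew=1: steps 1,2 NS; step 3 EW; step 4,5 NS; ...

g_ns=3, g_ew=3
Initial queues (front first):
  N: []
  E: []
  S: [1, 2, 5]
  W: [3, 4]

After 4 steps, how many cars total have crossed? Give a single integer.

Answer: 4

Derivation:
Step 1 [NS]: N:empty,E:wait,S:car1-GO,W:wait | queues: N=0 E=0 S=2 W=2
Step 2 [NS]: N:empty,E:wait,S:car2-GO,W:wait | queues: N=0 E=0 S=1 W=2
Step 3 [NS]: N:empty,E:wait,S:car5-GO,W:wait | queues: N=0 E=0 S=0 W=2
Step 4 [EW]: N:wait,E:empty,S:wait,W:car3-GO | queues: N=0 E=0 S=0 W=1
Cars crossed by step 4: 4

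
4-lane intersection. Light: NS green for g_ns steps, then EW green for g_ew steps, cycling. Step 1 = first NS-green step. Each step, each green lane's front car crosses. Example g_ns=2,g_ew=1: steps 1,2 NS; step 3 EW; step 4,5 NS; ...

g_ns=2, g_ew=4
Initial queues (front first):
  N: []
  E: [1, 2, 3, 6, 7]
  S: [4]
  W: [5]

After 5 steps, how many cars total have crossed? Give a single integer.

Step 1 [NS]: N:empty,E:wait,S:car4-GO,W:wait | queues: N=0 E=5 S=0 W=1
Step 2 [NS]: N:empty,E:wait,S:empty,W:wait | queues: N=0 E=5 S=0 W=1
Step 3 [EW]: N:wait,E:car1-GO,S:wait,W:car5-GO | queues: N=0 E=4 S=0 W=0
Step 4 [EW]: N:wait,E:car2-GO,S:wait,W:empty | queues: N=0 E=3 S=0 W=0
Step 5 [EW]: N:wait,E:car3-GO,S:wait,W:empty | queues: N=0 E=2 S=0 W=0
Cars crossed by step 5: 5

Answer: 5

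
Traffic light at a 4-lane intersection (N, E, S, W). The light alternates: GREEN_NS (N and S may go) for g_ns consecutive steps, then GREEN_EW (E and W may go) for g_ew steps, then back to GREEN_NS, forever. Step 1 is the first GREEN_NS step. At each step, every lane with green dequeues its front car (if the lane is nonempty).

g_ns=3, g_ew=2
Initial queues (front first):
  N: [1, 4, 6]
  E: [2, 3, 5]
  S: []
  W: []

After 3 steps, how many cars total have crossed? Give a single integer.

Answer: 3

Derivation:
Step 1 [NS]: N:car1-GO,E:wait,S:empty,W:wait | queues: N=2 E=3 S=0 W=0
Step 2 [NS]: N:car4-GO,E:wait,S:empty,W:wait | queues: N=1 E=3 S=0 W=0
Step 3 [NS]: N:car6-GO,E:wait,S:empty,W:wait | queues: N=0 E=3 S=0 W=0
Cars crossed by step 3: 3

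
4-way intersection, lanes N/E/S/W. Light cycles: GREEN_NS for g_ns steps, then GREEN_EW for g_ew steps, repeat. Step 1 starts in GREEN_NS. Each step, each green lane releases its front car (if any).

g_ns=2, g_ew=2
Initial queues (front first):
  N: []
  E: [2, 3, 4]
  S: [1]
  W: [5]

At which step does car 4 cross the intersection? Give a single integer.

Step 1 [NS]: N:empty,E:wait,S:car1-GO,W:wait | queues: N=0 E=3 S=0 W=1
Step 2 [NS]: N:empty,E:wait,S:empty,W:wait | queues: N=0 E=3 S=0 W=1
Step 3 [EW]: N:wait,E:car2-GO,S:wait,W:car5-GO | queues: N=0 E=2 S=0 W=0
Step 4 [EW]: N:wait,E:car3-GO,S:wait,W:empty | queues: N=0 E=1 S=0 W=0
Step 5 [NS]: N:empty,E:wait,S:empty,W:wait | queues: N=0 E=1 S=0 W=0
Step 6 [NS]: N:empty,E:wait,S:empty,W:wait | queues: N=0 E=1 S=0 W=0
Step 7 [EW]: N:wait,E:car4-GO,S:wait,W:empty | queues: N=0 E=0 S=0 W=0
Car 4 crosses at step 7

7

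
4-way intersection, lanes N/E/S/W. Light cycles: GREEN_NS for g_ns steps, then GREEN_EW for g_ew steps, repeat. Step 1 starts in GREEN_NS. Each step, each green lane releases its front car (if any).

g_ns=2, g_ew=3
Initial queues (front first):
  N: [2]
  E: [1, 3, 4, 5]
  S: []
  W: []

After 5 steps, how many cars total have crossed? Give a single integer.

Answer: 4

Derivation:
Step 1 [NS]: N:car2-GO,E:wait,S:empty,W:wait | queues: N=0 E=4 S=0 W=0
Step 2 [NS]: N:empty,E:wait,S:empty,W:wait | queues: N=0 E=4 S=0 W=0
Step 3 [EW]: N:wait,E:car1-GO,S:wait,W:empty | queues: N=0 E=3 S=0 W=0
Step 4 [EW]: N:wait,E:car3-GO,S:wait,W:empty | queues: N=0 E=2 S=0 W=0
Step 5 [EW]: N:wait,E:car4-GO,S:wait,W:empty | queues: N=0 E=1 S=0 W=0
Cars crossed by step 5: 4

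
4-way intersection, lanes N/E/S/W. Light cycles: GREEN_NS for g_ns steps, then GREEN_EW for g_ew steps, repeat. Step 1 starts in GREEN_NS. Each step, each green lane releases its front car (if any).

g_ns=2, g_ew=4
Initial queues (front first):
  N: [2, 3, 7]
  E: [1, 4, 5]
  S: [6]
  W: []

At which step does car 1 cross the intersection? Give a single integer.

Step 1 [NS]: N:car2-GO,E:wait,S:car6-GO,W:wait | queues: N=2 E=3 S=0 W=0
Step 2 [NS]: N:car3-GO,E:wait,S:empty,W:wait | queues: N=1 E=3 S=0 W=0
Step 3 [EW]: N:wait,E:car1-GO,S:wait,W:empty | queues: N=1 E=2 S=0 W=0
Step 4 [EW]: N:wait,E:car4-GO,S:wait,W:empty | queues: N=1 E=1 S=0 W=0
Step 5 [EW]: N:wait,E:car5-GO,S:wait,W:empty | queues: N=1 E=0 S=0 W=0
Step 6 [EW]: N:wait,E:empty,S:wait,W:empty | queues: N=1 E=0 S=0 W=0
Step 7 [NS]: N:car7-GO,E:wait,S:empty,W:wait | queues: N=0 E=0 S=0 W=0
Car 1 crosses at step 3

3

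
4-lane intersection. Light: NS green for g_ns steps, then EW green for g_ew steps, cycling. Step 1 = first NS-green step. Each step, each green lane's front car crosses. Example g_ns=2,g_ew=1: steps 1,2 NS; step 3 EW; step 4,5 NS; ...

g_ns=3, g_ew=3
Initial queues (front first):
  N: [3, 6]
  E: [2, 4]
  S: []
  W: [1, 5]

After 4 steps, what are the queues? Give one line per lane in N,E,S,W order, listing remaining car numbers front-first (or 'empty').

Step 1 [NS]: N:car3-GO,E:wait,S:empty,W:wait | queues: N=1 E=2 S=0 W=2
Step 2 [NS]: N:car6-GO,E:wait,S:empty,W:wait | queues: N=0 E=2 S=0 W=2
Step 3 [NS]: N:empty,E:wait,S:empty,W:wait | queues: N=0 E=2 S=0 W=2
Step 4 [EW]: N:wait,E:car2-GO,S:wait,W:car1-GO | queues: N=0 E=1 S=0 W=1

N: empty
E: 4
S: empty
W: 5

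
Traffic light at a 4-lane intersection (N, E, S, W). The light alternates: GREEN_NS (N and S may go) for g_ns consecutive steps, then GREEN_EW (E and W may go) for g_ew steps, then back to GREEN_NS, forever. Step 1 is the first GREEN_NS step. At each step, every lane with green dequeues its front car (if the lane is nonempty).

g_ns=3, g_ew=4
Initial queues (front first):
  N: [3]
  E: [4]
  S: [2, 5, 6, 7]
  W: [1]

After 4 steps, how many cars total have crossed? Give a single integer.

Answer: 6

Derivation:
Step 1 [NS]: N:car3-GO,E:wait,S:car2-GO,W:wait | queues: N=0 E=1 S=3 W=1
Step 2 [NS]: N:empty,E:wait,S:car5-GO,W:wait | queues: N=0 E=1 S=2 W=1
Step 3 [NS]: N:empty,E:wait,S:car6-GO,W:wait | queues: N=0 E=1 S=1 W=1
Step 4 [EW]: N:wait,E:car4-GO,S:wait,W:car1-GO | queues: N=0 E=0 S=1 W=0
Cars crossed by step 4: 6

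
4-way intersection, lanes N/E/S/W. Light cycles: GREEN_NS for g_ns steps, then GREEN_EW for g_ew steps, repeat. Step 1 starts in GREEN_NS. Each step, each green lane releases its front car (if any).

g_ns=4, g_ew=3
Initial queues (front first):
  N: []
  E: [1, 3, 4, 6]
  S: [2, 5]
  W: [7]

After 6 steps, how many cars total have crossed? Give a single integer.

Step 1 [NS]: N:empty,E:wait,S:car2-GO,W:wait | queues: N=0 E=4 S=1 W=1
Step 2 [NS]: N:empty,E:wait,S:car5-GO,W:wait | queues: N=0 E=4 S=0 W=1
Step 3 [NS]: N:empty,E:wait,S:empty,W:wait | queues: N=0 E=4 S=0 W=1
Step 4 [NS]: N:empty,E:wait,S:empty,W:wait | queues: N=0 E=4 S=0 W=1
Step 5 [EW]: N:wait,E:car1-GO,S:wait,W:car7-GO | queues: N=0 E=3 S=0 W=0
Step 6 [EW]: N:wait,E:car3-GO,S:wait,W:empty | queues: N=0 E=2 S=0 W=0
Cars crossed by step 6: 5

Answer: 5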